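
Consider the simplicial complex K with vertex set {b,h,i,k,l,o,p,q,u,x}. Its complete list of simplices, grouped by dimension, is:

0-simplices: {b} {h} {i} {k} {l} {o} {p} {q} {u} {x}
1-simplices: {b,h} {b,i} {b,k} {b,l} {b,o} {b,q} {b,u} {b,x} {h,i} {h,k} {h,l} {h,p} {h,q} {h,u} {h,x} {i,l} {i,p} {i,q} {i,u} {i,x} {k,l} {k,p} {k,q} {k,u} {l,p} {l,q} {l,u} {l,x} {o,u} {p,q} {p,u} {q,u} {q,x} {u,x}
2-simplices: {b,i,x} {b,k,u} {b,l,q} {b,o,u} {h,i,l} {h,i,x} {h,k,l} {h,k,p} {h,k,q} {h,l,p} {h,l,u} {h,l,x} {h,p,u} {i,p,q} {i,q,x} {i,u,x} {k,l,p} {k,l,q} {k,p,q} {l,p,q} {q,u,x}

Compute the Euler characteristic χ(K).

n_0=10 n_1=34 n_2=21
χ=+10−34+21=-3

χ(K)=-3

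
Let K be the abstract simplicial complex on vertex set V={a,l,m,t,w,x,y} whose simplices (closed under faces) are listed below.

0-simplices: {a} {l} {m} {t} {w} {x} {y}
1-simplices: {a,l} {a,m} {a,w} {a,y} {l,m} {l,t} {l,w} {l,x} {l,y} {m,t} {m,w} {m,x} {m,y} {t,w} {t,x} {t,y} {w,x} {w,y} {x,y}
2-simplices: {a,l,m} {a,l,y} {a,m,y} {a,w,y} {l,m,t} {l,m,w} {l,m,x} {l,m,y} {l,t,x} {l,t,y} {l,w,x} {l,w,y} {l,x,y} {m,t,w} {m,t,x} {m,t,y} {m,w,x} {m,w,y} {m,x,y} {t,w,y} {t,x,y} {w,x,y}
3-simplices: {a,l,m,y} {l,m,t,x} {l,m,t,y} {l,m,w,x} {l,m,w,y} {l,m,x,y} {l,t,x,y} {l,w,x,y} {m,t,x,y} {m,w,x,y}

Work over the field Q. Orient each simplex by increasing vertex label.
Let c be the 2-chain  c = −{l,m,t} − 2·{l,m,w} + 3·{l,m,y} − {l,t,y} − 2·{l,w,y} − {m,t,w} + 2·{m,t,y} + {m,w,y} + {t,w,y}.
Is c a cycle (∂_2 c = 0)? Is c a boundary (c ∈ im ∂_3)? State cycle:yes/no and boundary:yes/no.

n_0=7 n_1=19 n_2=22 n_3=10  [Q]
∂1: piv[al,am,aw,ay,lt,lx] rk=6  ker:lm,lw,ly,mt,mw,mx,my,tw,tx,ty,wx,wy,xy
∂2: piv[alm,aly,amy,awy,lmt,lmw,lmx,ltx,lty,lwx,lwy,lxy,mtw] rk=13  ker:lmy,mtx,mty,mwx,mwy,mxy,twy,txy,wxy
∂3: piv[almy,lmtx,lmty,lmwx,lmwy,lmxy,ltxy,lwxy] rk=8  ker:mtxy,mwxy
∂2c = 0
c vs im∂3: residual ≠ 0 ⇒ not boundary

cycle:yes boundary:no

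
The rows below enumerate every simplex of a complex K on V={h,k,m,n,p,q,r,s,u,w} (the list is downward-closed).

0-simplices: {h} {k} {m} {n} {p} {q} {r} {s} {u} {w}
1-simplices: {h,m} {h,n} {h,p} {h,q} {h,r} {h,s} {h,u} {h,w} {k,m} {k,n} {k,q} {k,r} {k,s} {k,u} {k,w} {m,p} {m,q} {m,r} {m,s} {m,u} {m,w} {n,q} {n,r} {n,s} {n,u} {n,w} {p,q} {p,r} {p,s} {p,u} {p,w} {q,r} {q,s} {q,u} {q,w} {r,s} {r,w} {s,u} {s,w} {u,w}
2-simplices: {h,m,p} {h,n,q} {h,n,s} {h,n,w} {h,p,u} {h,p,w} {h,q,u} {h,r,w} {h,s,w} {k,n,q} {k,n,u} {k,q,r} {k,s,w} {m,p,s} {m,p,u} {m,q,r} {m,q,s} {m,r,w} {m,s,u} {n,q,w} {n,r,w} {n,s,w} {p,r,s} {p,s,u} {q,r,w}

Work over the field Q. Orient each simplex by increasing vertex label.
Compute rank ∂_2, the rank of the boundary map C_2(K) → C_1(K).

n_0=10 n_1=40 n_2=25  [Q]
∂1: piv[hm,hn,hp,hq,hr,hs,hu,hw,km] rk=9  ker:kn,kq,kr,ks,ku,kw,mp,mq,mr,ms,mu,mw,nq,nr,ns,nu,nw,pq,pr,ps,pu,pw,qr,qs,qu,qw,rs,rw,su,sw,uw
∂2: piv[hmp,hnq,hns,hnw,hpu,hpw,hqu,hrw,hsw,knq,knu,kqr,ksw,mps,mpu,mqr,mqs,mrw,msu,nqw,nrw,prs,qrw] rk=23  ker:nsw,psu
rk∂_2=23

rank∂_2=23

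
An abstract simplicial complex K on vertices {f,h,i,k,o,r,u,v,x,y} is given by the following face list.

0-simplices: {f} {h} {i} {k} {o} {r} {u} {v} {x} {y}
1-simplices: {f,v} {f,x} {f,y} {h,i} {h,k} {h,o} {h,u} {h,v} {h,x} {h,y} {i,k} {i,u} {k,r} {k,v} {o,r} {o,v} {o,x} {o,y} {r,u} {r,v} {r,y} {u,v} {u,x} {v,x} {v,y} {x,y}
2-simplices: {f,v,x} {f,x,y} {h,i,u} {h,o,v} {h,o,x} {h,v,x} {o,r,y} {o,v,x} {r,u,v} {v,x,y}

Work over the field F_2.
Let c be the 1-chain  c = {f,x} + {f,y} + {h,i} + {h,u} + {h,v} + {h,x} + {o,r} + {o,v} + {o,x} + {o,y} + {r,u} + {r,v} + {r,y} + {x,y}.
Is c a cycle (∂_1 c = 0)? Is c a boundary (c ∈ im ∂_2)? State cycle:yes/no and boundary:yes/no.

n_0=10 n_1=26 n_2=10  [Z2]
∂1: piv[fv,fx,fy,hi,hk,ho,hu,hv,kr] rk=9  ker:hx,hy,ik,iu,kv,or,ov,ox,oy,ru,rv,ry,uv,ux,vx,vy,xy
∂2: piv[fvx,fxy,hiu,hov,hox,hvx,ory,ruv,vxy] rk=9  ker:ovx
∂1c = {i} + {v}

cycle:no boundary:no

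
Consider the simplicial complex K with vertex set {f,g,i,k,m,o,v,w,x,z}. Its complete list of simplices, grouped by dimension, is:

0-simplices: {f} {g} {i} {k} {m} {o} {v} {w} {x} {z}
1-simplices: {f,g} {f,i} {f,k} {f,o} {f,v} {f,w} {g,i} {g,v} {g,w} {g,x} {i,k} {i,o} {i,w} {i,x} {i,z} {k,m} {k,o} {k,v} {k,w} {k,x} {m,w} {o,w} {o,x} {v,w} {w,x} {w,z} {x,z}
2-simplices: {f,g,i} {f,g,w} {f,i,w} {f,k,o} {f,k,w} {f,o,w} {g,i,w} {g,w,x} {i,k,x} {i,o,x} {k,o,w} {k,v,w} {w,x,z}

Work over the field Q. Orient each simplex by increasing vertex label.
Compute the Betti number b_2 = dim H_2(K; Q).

n_0=10 n_1=27 n_2=13  [Q]
∂1: piv[fg,fi,fk,fo,fv,fw,gx,iz,km] rk=9  ker:gi,gv,gw,ik,io,iw,ix,ko,kv,kw,kx,mw,ow,ox,vw,wx,wz,xz
∂2: piv[fgi,fgw,fiw,fko,fkw,fow,gwx,ikx,iox,kvw,wxz] rk=11  ker:giw,kow
b_2=(13−11)−0=2

b_2=2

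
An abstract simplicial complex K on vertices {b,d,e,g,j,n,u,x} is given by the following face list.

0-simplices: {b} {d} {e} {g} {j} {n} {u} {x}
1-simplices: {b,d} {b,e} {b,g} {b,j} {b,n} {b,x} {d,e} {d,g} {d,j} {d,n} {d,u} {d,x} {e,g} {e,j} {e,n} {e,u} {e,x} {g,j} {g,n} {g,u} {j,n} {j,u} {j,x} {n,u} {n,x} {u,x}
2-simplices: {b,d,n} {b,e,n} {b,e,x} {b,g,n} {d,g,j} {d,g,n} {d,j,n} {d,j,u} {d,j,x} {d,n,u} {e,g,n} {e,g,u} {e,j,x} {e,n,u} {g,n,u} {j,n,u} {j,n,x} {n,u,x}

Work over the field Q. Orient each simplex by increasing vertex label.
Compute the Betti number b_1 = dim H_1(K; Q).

n_0=8 n_1=26 n_2=18  [Q]
∂1: piv[bd,be,bg,bj,bn,bx,du] rk=7  ker:de,dg,dj,dn,dx,eg,ej,en,eu,ex,gj,gn,gu,jn,ju,jx,nu,nx,ux
∂2: piv[bdn,ben,bex,bgn,dgj,dgn,djn,dju,djx,dnu,egn,egu,ejx,enu,jnx,nux] rk=16  ker:gnu,jnu
b_1=(26−7)−16=3

b_1=3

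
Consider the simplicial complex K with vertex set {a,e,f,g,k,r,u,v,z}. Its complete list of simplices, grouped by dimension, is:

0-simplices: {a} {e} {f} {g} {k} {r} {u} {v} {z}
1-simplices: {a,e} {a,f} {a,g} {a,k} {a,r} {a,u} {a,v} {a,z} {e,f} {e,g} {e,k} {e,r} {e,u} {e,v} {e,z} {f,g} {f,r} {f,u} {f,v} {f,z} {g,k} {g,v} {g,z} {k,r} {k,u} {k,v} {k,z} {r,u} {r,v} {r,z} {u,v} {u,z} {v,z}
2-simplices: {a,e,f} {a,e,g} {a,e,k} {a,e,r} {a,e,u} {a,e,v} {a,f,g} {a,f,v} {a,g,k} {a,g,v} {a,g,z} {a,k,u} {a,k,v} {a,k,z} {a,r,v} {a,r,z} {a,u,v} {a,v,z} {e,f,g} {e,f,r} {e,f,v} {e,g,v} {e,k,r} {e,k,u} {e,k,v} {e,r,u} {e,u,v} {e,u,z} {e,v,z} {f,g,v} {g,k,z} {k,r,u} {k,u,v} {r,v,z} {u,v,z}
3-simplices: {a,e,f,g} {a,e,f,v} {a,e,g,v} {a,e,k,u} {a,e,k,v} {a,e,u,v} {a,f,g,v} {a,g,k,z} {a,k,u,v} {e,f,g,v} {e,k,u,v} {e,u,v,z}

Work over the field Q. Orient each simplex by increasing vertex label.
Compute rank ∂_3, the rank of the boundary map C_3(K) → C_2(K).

rank∂_3=10

n_0=9 n_1=33 n_2=35 n_3=12  [Q]
∂1: piv[ae,af,ag,ak,ar,au,av,az] rk=8  ker:ef,eg,ek,er,eu,ev,ez,fg,fr,fu,fv,fz,gk,gv,gz,kr,ku,kv,kz,ru,rv,rz,uv,uz,vz
∂2: piv[aef,aeg,aek,aer,aeu,aev,afg,afv,agk,agv,agz,aku,akv,akz,arv,arz,auv,avz,efr,ekr,eru,euz,evz] rk=23  ker:efg,efv,egv,eku,ekv,euv,fgv,gkz,kru,kuv,rvz,uvz
∂3: piv[aefg,aefv,aegv,aeku,aekv,aeuv,afgv,agkz,akuv,euvz] rk=10  ker:efgv,ekuv
rk∂_3=10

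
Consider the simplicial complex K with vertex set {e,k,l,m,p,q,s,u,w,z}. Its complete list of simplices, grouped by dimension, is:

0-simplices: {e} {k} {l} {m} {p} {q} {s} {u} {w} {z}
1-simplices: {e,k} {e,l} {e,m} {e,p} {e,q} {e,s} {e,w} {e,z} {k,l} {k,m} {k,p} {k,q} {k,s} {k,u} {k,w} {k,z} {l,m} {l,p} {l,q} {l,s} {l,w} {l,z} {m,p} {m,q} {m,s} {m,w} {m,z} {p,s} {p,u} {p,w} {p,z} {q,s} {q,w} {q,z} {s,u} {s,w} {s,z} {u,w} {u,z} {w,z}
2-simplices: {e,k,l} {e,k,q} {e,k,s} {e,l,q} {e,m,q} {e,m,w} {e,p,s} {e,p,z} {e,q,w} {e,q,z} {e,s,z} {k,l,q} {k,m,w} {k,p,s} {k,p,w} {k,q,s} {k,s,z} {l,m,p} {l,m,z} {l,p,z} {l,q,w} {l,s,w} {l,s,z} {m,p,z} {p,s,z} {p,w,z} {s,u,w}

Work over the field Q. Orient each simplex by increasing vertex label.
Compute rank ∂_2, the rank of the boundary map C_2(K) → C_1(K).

n_0=10 n_1=40 n_2=27  [Q]
∂1: piv[ek,el,em,ep,eq,es,ew,ez,ku] rk=9  ker:kl,km,kp,kq,ks,kw,kz,lm,lp,lq,ls,lw,lz,mp,mq,ms,mw,mz,ps,pu,pw,pz,qs,qw,qz,su,sw,sz,uw,uz,wz
∂2: piv[ekl,ekq,eks,elq,emq,emw,eps,epz,eqw,eqz,esz,kmw,kps,kpw,kqs,ksz,lmp,lmz,lpz,lqw,lsw,lsz,pwz,suw] rk=24  ker:klq,mpz,psz
rk∂_2=24

rank∂_2=24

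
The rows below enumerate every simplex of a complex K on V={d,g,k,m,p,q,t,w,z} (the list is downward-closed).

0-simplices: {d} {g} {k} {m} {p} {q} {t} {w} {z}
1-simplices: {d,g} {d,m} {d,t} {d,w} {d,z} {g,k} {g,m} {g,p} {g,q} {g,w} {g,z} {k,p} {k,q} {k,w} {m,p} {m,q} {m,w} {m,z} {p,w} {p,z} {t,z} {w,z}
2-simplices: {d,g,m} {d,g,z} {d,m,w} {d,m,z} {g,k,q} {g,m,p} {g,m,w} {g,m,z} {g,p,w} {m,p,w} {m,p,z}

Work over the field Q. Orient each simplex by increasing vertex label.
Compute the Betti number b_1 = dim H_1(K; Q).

n_0=9 n_1=22 n_2=11  [Q]
∂1: piv[dg,dm,dt,dw,dz,gk,gp,gq] rk=8  ker:gm,gw,gz,kp,kq,kw,mp,mq,mw,mz,pw,pz,tz,wz
∂2: piv[dgm,dgz,dmw,dmz,gkq,gmp,gmw,gpw,mpz] rk=9  ker:gmz,mpw
b_1=(22−8)−9=5

b_1=5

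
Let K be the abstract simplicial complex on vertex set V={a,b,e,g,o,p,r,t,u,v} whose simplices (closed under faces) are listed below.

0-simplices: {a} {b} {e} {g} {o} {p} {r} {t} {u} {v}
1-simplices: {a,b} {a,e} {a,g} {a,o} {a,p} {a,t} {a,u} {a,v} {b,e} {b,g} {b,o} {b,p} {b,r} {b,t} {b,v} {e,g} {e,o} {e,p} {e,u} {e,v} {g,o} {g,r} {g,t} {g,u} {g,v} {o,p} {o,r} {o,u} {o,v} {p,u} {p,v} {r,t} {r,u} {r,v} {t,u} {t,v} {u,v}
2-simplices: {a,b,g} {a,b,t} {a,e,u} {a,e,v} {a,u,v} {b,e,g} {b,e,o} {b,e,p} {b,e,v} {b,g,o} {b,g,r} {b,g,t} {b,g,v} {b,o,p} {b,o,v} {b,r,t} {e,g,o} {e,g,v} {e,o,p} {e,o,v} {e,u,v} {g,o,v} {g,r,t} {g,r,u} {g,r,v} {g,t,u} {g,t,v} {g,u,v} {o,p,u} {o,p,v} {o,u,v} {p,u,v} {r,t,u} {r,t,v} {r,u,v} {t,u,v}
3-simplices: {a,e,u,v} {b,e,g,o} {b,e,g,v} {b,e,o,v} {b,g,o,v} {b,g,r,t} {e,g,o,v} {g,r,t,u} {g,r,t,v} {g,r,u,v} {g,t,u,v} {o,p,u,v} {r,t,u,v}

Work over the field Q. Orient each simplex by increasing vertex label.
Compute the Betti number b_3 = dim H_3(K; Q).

b_3=2

n_0=10 n_1=37 n_2=36 n_3=13  [Q]
∂1: piv[ab,ae,ag,ao,ap,at,au,av,br] rk=9  ker:be,bg,bo,bp,bt,bv,eg,eo,ep,eu,ev,go,gr,gt,gu,gv,op,or,ou,ov,pu,pv,rt,ru,rv,tu,tv,uv
∂2: piv[abg,abt,aeu,aev,auv,beg,beo,bep,bev,bgo,bgr,bgt,bgv,bop,bov,brt,gru,grv,gtu,gtv,guv,opu,opv,ouv] rk=24  ker:ego,egv,eop,eov,euv,gov,grt,puv,rtu,rtv,ruv,tuv
∂3: piv[aeuv,bego,begv,beov,bgov,bgrt,grtu,grtv,gruv,gtuv,opuv] rk=11  ker:egov,rtuv
b_3=(13−11)−0=2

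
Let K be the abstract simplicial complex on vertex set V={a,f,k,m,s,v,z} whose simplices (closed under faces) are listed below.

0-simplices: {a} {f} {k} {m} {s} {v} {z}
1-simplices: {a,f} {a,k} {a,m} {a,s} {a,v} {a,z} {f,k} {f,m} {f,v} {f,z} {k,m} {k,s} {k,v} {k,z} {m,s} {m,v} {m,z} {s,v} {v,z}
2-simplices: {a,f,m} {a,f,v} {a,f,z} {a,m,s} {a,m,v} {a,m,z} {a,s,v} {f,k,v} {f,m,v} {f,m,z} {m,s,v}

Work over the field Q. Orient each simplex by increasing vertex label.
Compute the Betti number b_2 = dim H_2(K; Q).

n_0=7 n_1=19 n_2=11  [Q]
∂1: piv[af,ak,am,as,av,az] rk=6  ker:fk,fm,fv,fz,km,ks,kv,kz,ms,mv,mz,sv,vz
∂2: piv[afm,afv,afz,ams,amv,amz,asv,fkv] rk=8  ker:fmv,fmz,msv
b_2=(11−8)−0=3

b_2=3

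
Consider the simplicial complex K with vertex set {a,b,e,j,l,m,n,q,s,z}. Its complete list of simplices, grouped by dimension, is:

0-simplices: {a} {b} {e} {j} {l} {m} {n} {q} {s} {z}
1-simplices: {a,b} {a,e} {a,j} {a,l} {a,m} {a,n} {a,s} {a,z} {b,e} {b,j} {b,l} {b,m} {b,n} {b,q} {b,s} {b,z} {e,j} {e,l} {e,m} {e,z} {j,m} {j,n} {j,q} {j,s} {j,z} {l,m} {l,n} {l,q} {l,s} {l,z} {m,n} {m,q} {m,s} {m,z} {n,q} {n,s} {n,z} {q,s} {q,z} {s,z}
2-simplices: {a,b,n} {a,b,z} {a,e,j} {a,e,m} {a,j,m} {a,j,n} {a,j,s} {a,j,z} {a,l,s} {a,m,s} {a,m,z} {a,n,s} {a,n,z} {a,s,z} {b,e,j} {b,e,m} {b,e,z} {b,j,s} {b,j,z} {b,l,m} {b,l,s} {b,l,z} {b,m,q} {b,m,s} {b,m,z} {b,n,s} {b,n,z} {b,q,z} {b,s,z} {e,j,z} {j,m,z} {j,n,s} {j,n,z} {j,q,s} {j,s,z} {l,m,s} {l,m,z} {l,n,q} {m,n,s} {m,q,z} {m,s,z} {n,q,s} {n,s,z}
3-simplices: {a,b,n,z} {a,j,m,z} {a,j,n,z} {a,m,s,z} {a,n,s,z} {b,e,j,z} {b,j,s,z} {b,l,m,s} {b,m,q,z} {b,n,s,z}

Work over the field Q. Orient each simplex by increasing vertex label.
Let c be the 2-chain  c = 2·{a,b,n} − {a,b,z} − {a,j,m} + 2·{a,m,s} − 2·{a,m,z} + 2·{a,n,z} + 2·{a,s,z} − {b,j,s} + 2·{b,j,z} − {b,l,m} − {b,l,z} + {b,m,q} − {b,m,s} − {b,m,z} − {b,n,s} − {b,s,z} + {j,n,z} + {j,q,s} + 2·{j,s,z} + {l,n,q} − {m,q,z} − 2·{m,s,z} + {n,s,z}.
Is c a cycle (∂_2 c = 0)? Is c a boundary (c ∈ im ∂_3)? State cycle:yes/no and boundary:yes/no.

n_0=10 n_1=40 n_2=43 n_3=10  [Q]
∂1: piv[ab,ae,aj,al,am,an,as,az,bq] rk=9  ker:be,bj,bl,bm,bn,bs,bz,ej,el,em,ez,jm,jn,jq,js,jz,lm,ln,lq,ls,lz,mn,mq,ms,mz,nq,ns,nz,qs,qz,sz
∂2: piv[abn,abz,aej,aem,ajm,ajn,ajs,ajz,als,ams,amz,ans,anz,asz,bej,bem,bez,bjs,bjz,blm,bls,blz,bmq,bqz,jqs,lnq,mns,nqs] rk=28  ker:bms,bmz,bns,bnz,bsz,ejz,jmz,jns,jnz,jsz,lms,lmz,mqz,msz,nsz
∂3: piv[abnz,ajmz,ajnz,amsz,ansz,bejz,bjsz,blms,bmqz,bnsz] rk=10
∂2c = {a,b} − {a,j} + {a,m} − {a,z} + {b,j} − 2·{b,l} + {b,n} − {b,q} + 2·{b,s} − {j,m} + {j,n} + {j,q} − {j,z} − {l,m} + {l,n} − {l,q} − {l,z} − {m,s} + {n,q} + 2·{n,z} + {q,s} − {q,z} + 2·{s,z}

cycle:no boundary:no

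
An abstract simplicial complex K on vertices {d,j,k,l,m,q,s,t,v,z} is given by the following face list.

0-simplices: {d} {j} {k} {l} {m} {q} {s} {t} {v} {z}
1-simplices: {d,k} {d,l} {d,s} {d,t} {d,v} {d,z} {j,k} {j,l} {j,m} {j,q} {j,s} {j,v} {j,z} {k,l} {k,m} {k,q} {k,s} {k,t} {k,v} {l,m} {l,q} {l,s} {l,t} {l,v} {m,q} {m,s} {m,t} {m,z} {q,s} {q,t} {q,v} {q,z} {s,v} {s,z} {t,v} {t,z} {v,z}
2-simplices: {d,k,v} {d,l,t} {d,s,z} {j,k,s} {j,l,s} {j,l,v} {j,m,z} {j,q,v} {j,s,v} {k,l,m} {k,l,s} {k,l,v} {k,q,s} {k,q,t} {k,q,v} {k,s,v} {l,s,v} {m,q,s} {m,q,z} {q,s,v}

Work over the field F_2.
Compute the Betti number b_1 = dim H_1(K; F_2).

n_0=10 n_1=37 n_2=20  [Z2]
∂1: piv[dk,dl,ds,dt,dv,dz,jk,jm,jq] rk=9  ker:jl,js,jv,jz,kl,km,kq,ks,kt,kv,lm,lq,ls,lt,lv,mq,ms,mt,mz,qs,qt,qv,qz,sv,sz,tv,tz,vz
∂2: piv[dkv,dlt,dsz,jks,jls,jlv,jmz,jqv,jsv,klm,kls,klv,kqs,kqt,kqv,mqs,mqz] rk=17  ker:ksv,lsv,qsv
b_1=(37−9)−17=11

b_1=11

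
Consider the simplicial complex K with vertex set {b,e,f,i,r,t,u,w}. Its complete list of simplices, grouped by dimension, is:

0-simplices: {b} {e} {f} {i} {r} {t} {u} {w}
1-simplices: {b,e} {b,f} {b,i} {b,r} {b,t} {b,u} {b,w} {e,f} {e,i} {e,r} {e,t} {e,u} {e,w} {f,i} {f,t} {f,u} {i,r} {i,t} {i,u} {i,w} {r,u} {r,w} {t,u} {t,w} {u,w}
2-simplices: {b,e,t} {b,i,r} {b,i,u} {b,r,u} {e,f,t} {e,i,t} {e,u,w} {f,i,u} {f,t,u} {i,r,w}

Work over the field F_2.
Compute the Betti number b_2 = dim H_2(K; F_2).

n_0=8 n_1=25 n_2=10  [Z2]
∂1: piv[be,bf,bi,br,bt,bu,bw] rk=7  ker:ef,ei,er,et,eu,ew,fi,ft,fu,ir,it,iu,iw,ru,rw,tu,tw,uw
∂2: piv[bet,bir,biu,bru,eft,eit,euw,fiu,ftu,irw] rk=10
b_2=(10−10)−0=0

b_2=0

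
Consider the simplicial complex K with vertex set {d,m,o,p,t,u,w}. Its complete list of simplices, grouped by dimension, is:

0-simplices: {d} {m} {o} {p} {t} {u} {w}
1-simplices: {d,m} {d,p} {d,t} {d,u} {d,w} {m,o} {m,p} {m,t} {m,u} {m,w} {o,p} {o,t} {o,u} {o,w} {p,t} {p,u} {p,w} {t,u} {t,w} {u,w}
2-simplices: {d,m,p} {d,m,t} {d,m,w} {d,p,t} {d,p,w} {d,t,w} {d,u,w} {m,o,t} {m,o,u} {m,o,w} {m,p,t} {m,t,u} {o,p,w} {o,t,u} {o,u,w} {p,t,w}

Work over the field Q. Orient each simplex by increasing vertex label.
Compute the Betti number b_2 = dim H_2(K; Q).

n_0=7 n_1=20 n_2=16  [Q]
∂1: piv[dm,dp,dt,du,dw,mo] rk=6  ker:mp,mt,mu,mw,op,ot,ou,ow,pt,pu,pw,tu,tw,uw
∂2: piv[dmp,dmt,dmw,dpt,dpw,dtw,duw,mot,mou,mow,mtu,opw,ouw] rk=13  ker:mpt,otu,ptw
b_2=(16−13)−0=3

b_2=3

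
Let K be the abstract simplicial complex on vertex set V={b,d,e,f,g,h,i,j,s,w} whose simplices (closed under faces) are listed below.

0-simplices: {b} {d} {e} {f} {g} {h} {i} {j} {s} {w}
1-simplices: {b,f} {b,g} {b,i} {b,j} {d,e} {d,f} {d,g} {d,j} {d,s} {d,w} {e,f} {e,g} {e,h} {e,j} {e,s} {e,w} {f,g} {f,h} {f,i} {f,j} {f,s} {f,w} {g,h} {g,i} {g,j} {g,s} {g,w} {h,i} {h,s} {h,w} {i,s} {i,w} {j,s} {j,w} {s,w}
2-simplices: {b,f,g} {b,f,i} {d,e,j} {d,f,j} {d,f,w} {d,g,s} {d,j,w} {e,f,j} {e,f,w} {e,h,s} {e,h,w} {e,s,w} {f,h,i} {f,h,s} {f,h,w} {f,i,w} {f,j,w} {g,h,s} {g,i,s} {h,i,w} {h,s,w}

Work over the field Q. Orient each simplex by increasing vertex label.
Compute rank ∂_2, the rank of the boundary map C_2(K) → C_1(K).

rank∂_2=18

n_0=10 n_1=35 n_2=21  [Q]
∂1: piv[bf,bg,bi,bj,de,df,ds,dw,eh] rk=9  ker:dg,dj,ef,eg,ej,es,ew,fg,fh,fi,fj,fs,fw,gh,gi,gj,gs,gw,hi,hs,hw,is,iw,js,jw,sw
∂2: piv[bfg,bfi,dej,dfj,dfw,dgs,djw,efj,efw,ehs,ehw,esw,fhi,fhs,fhw,fiw,ghs,gis] rk=18  ker:fjw,hiw,hsw
rk∂_2=18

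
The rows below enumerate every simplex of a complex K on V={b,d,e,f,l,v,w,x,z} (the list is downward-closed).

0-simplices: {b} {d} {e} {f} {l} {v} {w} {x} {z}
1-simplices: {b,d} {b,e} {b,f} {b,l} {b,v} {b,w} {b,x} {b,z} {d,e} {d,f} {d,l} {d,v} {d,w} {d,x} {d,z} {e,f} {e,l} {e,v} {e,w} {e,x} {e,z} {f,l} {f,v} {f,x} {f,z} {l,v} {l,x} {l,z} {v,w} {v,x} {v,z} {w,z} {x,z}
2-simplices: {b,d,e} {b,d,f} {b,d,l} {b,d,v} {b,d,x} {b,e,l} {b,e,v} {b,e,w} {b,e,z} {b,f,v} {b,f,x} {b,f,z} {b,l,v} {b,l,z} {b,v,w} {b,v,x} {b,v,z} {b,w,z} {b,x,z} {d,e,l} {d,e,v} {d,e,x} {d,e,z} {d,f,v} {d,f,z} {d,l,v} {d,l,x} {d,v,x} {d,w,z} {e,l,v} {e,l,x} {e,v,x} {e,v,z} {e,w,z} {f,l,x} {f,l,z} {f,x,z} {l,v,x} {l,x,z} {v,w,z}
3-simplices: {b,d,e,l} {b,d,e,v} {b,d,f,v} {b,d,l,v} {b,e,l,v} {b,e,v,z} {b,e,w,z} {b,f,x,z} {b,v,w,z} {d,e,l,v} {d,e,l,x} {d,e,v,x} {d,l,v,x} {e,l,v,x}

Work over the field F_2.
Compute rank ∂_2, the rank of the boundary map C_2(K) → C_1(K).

n_0=9 n_1=33 n_2=40 n_3=14  [Z2]
∂1: piv[bd,be,bf,bl,bv,bw,bx,bz] rk=8  ker:de,df,dl,dv,dw,dx,dz,ef,el,ev,ew,ex,ez,fl,fv,fx,fz,lv,lx,lz,vw,vx,vz,wz,xz
∂2: piv[bde,bdf,bdl,bdv,bdx,bel,bev,bew,bez,bfv,bfx,bfz,blv,blz,bvw,bvx,bvz,bwz,bxz,dex,dez,dlx,dwz,flx] rk=24  ker:del,dev,dfv,dfz,dlv,dvx,elv,elx,evx,evz,ewz,flz,fxz,lvx,lxz,vwz
∂3: piv[bdel,bdev,bdfv,bdlv,belv,bevz,bewz,bfxz,bvwz,delx,devx,dlvx] rk=12  ker:delv,elvx
rk∂_2=24

rank∂_2=24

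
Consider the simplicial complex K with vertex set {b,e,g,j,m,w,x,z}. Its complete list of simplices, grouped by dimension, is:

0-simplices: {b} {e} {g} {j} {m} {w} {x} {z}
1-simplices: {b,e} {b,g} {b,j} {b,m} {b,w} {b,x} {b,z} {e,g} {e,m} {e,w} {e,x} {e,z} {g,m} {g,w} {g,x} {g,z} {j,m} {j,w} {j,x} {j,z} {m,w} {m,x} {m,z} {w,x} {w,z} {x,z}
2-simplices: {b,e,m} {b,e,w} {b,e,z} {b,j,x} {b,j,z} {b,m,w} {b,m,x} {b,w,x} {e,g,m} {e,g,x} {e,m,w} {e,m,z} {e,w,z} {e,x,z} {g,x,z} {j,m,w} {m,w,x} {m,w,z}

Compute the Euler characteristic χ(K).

χ(K)=0

n_0=8 n_1=26 n_2=18
χ=+8−26+18=0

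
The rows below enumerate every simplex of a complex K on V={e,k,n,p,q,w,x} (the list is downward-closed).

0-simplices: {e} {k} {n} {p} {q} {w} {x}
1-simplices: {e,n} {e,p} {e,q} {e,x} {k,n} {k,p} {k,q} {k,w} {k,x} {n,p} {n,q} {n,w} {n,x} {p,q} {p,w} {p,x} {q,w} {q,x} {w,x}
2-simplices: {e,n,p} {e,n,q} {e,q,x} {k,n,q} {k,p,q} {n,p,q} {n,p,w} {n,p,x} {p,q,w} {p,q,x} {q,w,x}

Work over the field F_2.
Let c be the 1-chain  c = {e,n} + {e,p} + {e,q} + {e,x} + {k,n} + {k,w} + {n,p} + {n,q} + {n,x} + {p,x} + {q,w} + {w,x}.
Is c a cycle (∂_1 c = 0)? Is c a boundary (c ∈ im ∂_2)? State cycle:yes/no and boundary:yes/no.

n_0=7 n_1=19 n_2=11  [Z2]
∂1: piv[en,ep,eq,ex,kn,kw] rk=6  ker:kp,kq,kx,np,nq,nw,nx,pq,pw,px,qw,qx,wx
∂2: piv[enp,enq,eqx,knq,kpq,npq,npw,npx,pqw,pqx,qwx] rk=11
∂1c = {n} + {p} + {q} + {w}

cycle:no boundary:no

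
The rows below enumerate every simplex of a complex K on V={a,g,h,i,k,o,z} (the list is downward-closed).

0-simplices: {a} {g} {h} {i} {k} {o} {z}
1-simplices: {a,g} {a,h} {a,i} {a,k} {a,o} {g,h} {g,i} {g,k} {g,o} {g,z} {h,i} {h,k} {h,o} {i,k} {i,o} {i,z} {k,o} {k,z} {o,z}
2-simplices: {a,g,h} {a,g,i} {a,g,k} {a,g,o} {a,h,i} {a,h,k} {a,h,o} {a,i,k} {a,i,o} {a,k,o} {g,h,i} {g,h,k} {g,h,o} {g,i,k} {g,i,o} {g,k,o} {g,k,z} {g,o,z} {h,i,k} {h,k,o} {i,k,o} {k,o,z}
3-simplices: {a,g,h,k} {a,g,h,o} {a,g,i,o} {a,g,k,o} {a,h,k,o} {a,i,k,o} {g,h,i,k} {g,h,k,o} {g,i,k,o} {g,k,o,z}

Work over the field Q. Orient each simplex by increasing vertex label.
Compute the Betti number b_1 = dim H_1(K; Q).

n_0=7 n_1=19 n_2=22 n_3=10  [Q]
∂1: piv[ag,ah,ai,ak,ao,gz] rk=6  ker:gh,gi,gk,go,hi,hk,ho,ik,io,iz,ko,kz,oz
∂2: piv[agh,agi,agk,ago,ahi,ahk,aho,aik,aio,ako,gkz,goz] rk=12  ker:ghi,ghk,gho,gik,gio,gko,hik,hko,iko,koz
∂3: piv[aghk,agho,agio,agko,ahko,aiko,ghik,giko,gkoz] rk=9  ker:ghko
b_1=(19−6)−12=1

b_1=1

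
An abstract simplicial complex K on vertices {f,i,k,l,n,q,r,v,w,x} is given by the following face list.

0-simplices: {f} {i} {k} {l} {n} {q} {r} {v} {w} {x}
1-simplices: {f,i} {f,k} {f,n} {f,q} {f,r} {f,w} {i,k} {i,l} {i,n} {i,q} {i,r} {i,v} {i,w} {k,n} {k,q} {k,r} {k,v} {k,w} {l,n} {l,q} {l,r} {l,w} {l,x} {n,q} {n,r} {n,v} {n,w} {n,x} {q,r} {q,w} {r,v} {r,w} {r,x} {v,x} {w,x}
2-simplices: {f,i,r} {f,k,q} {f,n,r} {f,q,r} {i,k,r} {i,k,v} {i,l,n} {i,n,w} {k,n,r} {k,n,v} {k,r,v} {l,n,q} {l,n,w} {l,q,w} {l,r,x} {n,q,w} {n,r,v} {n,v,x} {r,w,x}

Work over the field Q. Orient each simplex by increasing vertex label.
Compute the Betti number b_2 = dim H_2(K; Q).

b_2=2

n_0=10 n_1=35 n_2=19  [Q]
∂1: piv[fi,fk,fn,fq,fr,fw,il,iv,lx] rk=9  ker:ik,in,iq,ir,iw,kn,kq,kr,kv,kw,ln,lq,lr,lw,nq,nr,nv,nw,nx,qr,qw,rv,rw,rx,vx,wx
∂2: piv[fir,fkq,fnr,fqr,ikr,ikv,iln,inw,knr,knv,krv,lnq,lnw,lqw,lrx,nvx,rwx] rk=17  ker:nqw,nrv
b_2=(19−17)−0=2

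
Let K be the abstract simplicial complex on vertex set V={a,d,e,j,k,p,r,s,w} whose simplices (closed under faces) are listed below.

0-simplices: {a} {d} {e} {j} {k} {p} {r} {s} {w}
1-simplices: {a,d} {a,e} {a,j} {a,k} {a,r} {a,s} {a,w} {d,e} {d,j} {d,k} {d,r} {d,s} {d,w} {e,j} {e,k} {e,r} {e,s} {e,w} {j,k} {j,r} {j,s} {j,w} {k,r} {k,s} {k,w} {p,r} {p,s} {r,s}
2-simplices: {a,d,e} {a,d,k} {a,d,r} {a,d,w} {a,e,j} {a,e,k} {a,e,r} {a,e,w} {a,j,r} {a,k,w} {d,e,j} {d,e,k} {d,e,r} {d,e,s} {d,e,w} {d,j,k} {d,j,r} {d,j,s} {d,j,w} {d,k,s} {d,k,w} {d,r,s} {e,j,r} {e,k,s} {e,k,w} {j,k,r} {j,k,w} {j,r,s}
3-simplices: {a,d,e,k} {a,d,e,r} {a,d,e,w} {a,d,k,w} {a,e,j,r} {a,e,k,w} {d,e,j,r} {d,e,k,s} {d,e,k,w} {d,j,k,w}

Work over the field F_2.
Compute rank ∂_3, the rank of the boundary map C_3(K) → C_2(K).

n_0=9 n_1=28 n_2=28 n_3=10  [Z2]
∂1: piv[ad,ae,aj,ak,ar,as,aw,pr] rk=8  ker:de,dj,dk,dr,ds,dw,ej,ek,er,es,ew,jk,jr,js,jw,kr,ks,kw,ps,rs
∂2: piv[ade,adk,adr,adw,aej,aek,aer,aew,ajr,akw,dej,des,djk,djs,djw,dks,drs,jkr] rk=18  ker:dek,der,dew,djr,dkw,ejr,eks,ekw,jkw,jrs
∂3: piv[adek,ader,adew,adkw,aejr,aekw,dejr,deks,djkw] rk=9  ker:dekw
rk∂_3=9

rank∂_3=9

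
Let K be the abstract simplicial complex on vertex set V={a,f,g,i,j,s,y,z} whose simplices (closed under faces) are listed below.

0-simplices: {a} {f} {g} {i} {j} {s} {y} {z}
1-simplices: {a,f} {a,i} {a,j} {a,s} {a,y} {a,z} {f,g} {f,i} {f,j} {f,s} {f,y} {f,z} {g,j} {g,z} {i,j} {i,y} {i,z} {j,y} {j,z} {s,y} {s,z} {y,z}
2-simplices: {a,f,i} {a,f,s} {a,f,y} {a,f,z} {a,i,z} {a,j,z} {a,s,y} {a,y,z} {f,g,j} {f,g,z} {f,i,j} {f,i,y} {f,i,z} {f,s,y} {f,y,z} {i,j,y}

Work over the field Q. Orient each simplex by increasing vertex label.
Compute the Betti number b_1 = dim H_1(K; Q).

n_0=8 n_1=22 n_2=16  [Q]
∂1: piv[af,ai,aj,as,ay,az,fg] rk=7  ker:fi,fj,fs,fy,fz,gj,gz,ij,iy,iz,jy,jz,sy,sz,yz
∂2: piv[afi,afs,afy,afz,aiz,ajz,asy,ayz,fgj,fgz,fij,fiy,ijy] rk=13  ker:fiz,fsy,fyz
b_1=(22−7)−13=2

b_1=2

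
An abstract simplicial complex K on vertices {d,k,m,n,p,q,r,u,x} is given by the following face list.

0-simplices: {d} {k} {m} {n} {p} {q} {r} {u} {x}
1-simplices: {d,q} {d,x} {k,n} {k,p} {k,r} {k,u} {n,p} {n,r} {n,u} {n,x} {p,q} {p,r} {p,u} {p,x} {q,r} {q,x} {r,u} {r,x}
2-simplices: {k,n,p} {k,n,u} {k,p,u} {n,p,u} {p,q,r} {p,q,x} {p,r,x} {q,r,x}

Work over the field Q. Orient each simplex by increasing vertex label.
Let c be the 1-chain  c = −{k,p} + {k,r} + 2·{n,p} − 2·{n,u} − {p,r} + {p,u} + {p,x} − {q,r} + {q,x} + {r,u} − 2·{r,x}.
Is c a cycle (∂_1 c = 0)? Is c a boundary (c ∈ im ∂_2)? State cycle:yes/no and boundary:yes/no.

n_0=9 n_1=18 n_2=8  [Q]
∂1: piv[dq,dx,kn,kp,kr,ku,nx] rk=7  ker:np,nr,nu,pq,pr,pu,px,qr,qx,ru,rx
∂2: piv[knp,knu,kpu,pqr,pqx,prx] rk=6  ker:npu,qrx
∂1c = 0
c vs im∂2: residual ≠ 0 ⇒ not boundary

cycle:yes boundary:no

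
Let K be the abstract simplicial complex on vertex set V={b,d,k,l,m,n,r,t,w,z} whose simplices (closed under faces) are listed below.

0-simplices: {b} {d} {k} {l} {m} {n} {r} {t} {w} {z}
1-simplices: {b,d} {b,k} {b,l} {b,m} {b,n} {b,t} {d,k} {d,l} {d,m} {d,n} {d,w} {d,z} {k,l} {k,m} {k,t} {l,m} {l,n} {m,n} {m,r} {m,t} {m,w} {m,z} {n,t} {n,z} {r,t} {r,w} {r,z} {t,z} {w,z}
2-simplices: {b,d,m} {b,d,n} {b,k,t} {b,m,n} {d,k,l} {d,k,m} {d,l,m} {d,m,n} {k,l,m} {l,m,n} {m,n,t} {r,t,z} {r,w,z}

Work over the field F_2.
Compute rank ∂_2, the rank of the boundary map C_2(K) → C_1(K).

rank∂_2=11

n_0=10 n_1=29 n_2=13  [Z2]
∂1: piv[bd,bk,bl,bm,bn,bt,dw,dz,mr] rk=9  ker:dk,dl,dm,dn,kl,km,kt,lm,ln,mn,mt,mw,mz,nt,nz,rt,rw,rz,tz,wz
∂2: piv[bdm,bdn,bkt,bmn,dkl,dkm,dlm,lmn,mnt,rtz,rwz] rk=11  ker:dmn,klm
rk∂_2=11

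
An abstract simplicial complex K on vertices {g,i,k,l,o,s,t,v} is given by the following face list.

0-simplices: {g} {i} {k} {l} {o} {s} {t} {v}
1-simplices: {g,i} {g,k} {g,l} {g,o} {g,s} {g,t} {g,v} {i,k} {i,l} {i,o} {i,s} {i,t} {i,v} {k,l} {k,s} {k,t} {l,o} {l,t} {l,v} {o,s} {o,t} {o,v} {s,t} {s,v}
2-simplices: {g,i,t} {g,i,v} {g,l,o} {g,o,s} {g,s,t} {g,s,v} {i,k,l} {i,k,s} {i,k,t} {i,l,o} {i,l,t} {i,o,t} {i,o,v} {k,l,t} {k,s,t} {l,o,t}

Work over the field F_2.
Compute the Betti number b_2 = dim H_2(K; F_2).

b_2=2

n_0=8 n_1=24 n_2=16  [Z2]
∂1: piv[gi,gk,gl,go,gs,gt,gv] rk=7  ker:ik,il,io,is,it,iv,kl,ks,kt,lo,lt,lv,os,ot,ov,st,sv
∂2: piv[git,giv,glo,gos,gst,gsv,ikl,iks,ikt,ilo,ilt,iot,iov,kst] rk=14  ker:klt,lot
b_2=(16−14)−0=2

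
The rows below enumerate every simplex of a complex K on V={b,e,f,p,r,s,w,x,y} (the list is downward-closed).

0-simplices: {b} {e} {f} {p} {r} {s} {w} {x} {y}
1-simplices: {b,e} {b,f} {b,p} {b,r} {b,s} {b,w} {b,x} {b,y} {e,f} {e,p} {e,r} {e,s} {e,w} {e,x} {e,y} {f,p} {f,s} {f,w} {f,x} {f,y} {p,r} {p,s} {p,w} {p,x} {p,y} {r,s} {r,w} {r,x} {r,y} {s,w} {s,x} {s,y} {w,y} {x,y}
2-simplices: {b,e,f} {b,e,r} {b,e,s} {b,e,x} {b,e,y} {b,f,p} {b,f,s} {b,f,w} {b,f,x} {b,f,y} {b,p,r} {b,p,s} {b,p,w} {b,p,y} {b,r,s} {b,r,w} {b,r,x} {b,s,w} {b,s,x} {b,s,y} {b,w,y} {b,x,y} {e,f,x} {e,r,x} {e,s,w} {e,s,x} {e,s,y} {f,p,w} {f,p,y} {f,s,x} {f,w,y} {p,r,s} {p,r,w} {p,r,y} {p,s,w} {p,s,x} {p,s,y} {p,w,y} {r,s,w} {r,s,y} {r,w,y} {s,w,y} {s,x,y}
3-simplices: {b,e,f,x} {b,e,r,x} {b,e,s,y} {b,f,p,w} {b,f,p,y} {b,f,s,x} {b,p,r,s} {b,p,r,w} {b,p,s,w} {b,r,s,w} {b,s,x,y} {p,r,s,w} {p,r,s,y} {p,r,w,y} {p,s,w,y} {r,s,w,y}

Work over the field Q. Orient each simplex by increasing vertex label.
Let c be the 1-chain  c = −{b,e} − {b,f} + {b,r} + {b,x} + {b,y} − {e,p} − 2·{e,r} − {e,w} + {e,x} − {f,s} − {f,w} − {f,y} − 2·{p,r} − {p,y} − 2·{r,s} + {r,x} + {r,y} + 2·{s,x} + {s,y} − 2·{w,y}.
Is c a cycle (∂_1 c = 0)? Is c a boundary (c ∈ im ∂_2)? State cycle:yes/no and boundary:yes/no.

n_0=9 n_1=34 n_2=43 n_3=16  [Q]
∂1: piv[be,bf,bp,br,bs,bw,bx,by] rk=8  ker:ef,ep,er,es,ew,ex,ey,fp,fs,fw,fx,fy,pr,ps,pw,px,py,rs,rw,rx,ry,sw,sx,sy,wy,xy
∂2: piv[bef,ber,bes,bex,bey,bfp,bfs,bfw,bfx,bfy,bpr,bps,bpw,bpy,brs,brw,brx,bsw,bsx,bsy,bwy,bxy,esw,pry,psx] rk=25  ker:efx,erx,esx,esy,fpw,fpy,fsx,fwy,prs,prw,psw,psy,pwy,rsw,rsy,rwy,swy,sxy
∂3: piv[befx,berx,besy,bfpw,bfpy,bfsx,bprs,bprw,bpsw,brsw,bsxy,prsy,prwy,pswy] rk=14  ker:prsw,rswy
∂1c = −{b} + 2·{e} + 2·{f} + 2·{p} − 3·{r} − 6·{s} + 5·{x} − {y}

cycle:no boundary:no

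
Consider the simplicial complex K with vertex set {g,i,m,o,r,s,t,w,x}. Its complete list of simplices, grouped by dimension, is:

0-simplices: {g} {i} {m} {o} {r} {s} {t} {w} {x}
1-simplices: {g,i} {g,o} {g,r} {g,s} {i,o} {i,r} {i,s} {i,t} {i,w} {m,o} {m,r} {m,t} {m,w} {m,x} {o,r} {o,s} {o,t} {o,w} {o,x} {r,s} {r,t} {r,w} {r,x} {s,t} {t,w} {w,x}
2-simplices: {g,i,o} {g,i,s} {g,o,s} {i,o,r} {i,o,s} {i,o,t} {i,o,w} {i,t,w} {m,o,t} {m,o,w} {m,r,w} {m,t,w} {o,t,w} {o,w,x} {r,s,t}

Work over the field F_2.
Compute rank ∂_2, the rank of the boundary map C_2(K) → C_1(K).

rank∂_2=12

n_0=9 n_1=26 n_2=15  [Z2]
∂1: piv[gi,go,gr,gs,it,iw,mo,mx] rk=8  ker:io,ir,is,mr,mt,mw,or,os,ot,ow,ox,rs,rt,rw,rx,st,tw,wx
∂2: piv[gio,gis,gos,ior,iot,iow,itw,mot,mow,mrw,owx,rst] rk=12  ker:ios,mtw,otw
rk∂_2=12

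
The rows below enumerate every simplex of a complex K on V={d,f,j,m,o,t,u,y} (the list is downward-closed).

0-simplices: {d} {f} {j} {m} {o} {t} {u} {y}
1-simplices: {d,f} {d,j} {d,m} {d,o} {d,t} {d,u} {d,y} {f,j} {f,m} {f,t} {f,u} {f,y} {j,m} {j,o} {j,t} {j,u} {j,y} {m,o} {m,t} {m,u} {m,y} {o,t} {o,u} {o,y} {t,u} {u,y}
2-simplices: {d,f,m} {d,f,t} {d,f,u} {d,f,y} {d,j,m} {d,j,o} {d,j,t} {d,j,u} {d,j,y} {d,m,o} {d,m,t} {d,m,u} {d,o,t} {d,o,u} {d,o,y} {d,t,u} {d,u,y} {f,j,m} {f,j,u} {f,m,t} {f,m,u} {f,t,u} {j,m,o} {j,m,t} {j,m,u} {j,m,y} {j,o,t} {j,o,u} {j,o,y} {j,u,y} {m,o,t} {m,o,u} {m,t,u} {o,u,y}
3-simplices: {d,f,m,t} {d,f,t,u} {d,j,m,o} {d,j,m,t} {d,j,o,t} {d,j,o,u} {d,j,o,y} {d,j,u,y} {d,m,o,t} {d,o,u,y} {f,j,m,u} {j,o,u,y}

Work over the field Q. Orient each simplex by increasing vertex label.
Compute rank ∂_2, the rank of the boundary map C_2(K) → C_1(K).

n_0=8 n_1=26 n_2=34 n_3=12  [Q]
∂1: piv[df,dj,dm,do,dt,du,dy] rk=7  ker:fj,fm,ft,fu,fy,jm,jo,jt,ju,jy,mo,mt,mu,my,ot,ou,oy,tu,uy
∂2: piv[dfm,dft,dfu,dfy,djm,djo,djt,dju,djy,dmo,dmt,dmu,dot,dou,doy,dtu,duy,fjm,jmy] rk=19  ker:fju,fmt,fmu,ftu,jmo,jmt,jmu,jot,jou,joy,juy,mot,mou,mtu,ouy
∂3: piv[dfmt,dftu,djmo,djmt,djot,djou,djoy,djuy,dmot,douy,fjmu] rk=11  ker:jouy
rk∂_2=19

rank∂_2=19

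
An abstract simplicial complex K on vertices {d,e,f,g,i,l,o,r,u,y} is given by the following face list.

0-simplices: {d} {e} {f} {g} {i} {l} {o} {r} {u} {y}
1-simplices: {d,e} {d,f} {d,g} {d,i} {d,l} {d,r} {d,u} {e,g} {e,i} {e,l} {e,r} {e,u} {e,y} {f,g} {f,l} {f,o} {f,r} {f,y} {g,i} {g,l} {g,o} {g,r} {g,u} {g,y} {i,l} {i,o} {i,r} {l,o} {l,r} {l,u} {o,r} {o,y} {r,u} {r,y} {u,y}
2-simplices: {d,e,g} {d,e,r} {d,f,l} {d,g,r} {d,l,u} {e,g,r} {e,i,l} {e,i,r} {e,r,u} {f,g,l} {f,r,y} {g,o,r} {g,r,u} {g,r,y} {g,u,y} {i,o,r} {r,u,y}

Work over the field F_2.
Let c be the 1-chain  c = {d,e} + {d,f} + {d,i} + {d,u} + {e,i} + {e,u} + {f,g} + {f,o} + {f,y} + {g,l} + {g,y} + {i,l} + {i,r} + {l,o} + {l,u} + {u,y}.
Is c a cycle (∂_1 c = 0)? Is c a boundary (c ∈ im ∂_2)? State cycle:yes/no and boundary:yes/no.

cycle:no boundary:no

n_0=10 n_1=35 n_2=17  [Z2]
∂1: piv[de,df,dg,di,dl,dr,du,ey,fo] rk=9  ker:eg,ei,el,er,eu,fg,fl,fr,fy,gi,gl,go,gr,gu,gy,il,io,ir,lo,lr,lu,or,oy,ru,ry,uy
∂2: piv[deg,der,dfl,dgr,dlu,eil,eir,eru,fgl,fry,gor,gru,gry,guy,ior] rk=15  ker:egr,ruy
∂1c = {e} + {g} + {r} + {y}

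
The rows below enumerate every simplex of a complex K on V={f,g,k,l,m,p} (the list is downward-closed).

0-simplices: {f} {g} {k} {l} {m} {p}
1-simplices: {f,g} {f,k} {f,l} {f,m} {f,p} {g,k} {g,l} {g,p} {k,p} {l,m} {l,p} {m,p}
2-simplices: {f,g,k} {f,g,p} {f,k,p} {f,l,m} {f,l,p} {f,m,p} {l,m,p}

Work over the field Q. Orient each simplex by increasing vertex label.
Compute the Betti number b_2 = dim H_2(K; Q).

n_0=6 n_1=12 n_2=7  [Q]
∂1: piv[fg,fk,fl,fm,fp] rk=5  ker:gk,gl,gp,kp,lm,lp,mp
∂2: piv[fgk,fgp,fkp,flm,flp,fmp] rk=6  ker:lmp
b_2=(7−6)−0=1

b_2=1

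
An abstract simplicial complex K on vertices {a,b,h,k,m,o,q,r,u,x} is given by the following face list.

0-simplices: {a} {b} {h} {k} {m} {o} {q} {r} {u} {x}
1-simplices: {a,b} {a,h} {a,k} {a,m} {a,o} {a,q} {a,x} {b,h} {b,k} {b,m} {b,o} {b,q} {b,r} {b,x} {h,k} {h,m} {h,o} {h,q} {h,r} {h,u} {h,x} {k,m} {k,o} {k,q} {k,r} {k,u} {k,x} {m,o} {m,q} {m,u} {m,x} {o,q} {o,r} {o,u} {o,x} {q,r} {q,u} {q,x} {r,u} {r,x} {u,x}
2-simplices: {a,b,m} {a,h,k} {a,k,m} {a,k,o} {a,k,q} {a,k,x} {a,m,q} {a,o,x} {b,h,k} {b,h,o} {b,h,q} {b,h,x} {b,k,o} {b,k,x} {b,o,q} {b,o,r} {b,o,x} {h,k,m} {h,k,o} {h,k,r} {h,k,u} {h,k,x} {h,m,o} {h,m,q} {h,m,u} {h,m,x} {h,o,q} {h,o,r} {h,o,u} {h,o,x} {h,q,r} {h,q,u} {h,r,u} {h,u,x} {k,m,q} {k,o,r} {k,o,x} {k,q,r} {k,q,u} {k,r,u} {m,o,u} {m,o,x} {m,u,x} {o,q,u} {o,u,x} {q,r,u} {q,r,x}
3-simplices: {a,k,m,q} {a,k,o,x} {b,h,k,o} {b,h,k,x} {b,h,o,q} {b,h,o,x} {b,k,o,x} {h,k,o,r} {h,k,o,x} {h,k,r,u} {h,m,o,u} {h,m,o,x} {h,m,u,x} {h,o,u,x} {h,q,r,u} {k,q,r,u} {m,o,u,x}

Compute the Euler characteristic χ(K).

n_0=10 n_1=41 n_2=47 n_3=17
χ=+10−41+47−17=-1

χ(K)=-1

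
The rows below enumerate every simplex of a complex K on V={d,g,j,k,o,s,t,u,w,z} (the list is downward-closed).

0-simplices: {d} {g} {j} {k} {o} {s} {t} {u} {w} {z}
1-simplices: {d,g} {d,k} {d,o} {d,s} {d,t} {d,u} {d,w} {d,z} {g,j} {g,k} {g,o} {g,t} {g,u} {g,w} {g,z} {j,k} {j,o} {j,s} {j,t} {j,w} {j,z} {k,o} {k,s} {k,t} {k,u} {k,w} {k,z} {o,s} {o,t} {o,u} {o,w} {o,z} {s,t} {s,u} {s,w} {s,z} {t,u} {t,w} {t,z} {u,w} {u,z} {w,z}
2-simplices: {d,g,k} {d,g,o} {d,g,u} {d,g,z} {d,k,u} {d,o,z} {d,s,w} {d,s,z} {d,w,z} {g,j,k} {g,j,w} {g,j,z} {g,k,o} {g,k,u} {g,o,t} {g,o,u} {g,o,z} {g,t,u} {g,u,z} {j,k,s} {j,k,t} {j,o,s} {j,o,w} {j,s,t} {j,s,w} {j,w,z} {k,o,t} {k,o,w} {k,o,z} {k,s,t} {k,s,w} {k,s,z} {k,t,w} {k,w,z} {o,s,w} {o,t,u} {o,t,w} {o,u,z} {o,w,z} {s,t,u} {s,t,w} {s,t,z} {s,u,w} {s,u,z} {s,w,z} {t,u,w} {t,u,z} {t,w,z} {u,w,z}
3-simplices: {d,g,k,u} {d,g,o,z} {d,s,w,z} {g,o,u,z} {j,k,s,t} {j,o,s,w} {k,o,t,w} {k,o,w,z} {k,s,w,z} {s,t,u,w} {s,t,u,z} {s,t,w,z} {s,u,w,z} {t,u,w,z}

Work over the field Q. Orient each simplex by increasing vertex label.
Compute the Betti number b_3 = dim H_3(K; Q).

b_3=1

n_0=10 n_1=42 n_2=49 n_3=14  [Q]
∂1: piv[dg,dk,do,ds,dt,du,dw,dz,gj] rk=9  ker:gk,go,gt,gu,gw,gz,jk,jo,js,jt,jw,jz,ko,ks,kt,ku,kw,kz,os,ot,ou,ow,oz,st,su,sw,sz,tu,tw,tz,uw,uz,wz
∂2: piv[dgk,dgo,dgu,dgz,dku,doz,dsw,dsz,dwz,gjk,gjw,gjz,gko,got,gou,gtu,guz,jks,jkt,jos,jow,jst,jsw,jwz,kot,kow,koz,ksw,ktw,stu,stz,suw] rk=32  ker:gku,goz,kst,ksz,kwz,osw,otu,otw,ouz,owz,stw,suz,swz,tuw,tuz,twz,uwz
∂3: piv[dgku,dgoz,dswz,gouz,jkst,josw,kotw,kowz,kswz,stuw,stuz,stwz,suwz] rk=13  ker:tuwz
b_3=(14−13)−0=1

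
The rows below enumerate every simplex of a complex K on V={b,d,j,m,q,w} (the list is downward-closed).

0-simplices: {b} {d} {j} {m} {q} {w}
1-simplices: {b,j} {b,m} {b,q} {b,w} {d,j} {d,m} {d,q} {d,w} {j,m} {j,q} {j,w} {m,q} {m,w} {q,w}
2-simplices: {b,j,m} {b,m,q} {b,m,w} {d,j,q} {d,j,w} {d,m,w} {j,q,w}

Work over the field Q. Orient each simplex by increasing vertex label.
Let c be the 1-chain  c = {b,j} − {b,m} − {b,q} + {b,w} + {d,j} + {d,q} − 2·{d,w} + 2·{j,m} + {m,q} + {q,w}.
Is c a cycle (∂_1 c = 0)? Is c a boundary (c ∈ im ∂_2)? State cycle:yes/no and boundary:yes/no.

n_0=6 n_1=14 n_2=7  [Q]
∂1: piv[bj,bm,bq,bw,dj] rk=5  ker:dm,dq,dw,jm,jq,jw,mq,mw,qw
∂2: piv[bjm,bmq,bmw,djq,djw,dmw,jqw] rk=7
∂1c = 0
c vs im∂2: residual ≠ 0 ⇒ not boundary

cycle:yes boundary:no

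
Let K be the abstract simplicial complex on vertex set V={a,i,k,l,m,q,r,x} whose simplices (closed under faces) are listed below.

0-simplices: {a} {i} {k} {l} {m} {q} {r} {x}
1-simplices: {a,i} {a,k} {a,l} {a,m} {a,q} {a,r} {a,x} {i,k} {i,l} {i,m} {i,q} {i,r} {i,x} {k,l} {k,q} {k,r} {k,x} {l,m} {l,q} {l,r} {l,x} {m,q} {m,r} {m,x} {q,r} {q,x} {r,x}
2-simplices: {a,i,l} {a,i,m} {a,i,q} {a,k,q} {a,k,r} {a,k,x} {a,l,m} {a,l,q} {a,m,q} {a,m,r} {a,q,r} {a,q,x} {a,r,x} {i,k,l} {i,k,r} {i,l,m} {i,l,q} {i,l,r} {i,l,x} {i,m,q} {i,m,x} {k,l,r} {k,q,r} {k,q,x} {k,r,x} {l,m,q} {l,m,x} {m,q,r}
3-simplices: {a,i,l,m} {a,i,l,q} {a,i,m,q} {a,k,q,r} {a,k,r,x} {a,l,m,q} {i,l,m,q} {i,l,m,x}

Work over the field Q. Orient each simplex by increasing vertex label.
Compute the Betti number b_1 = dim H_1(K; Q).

n_0=8 n_1=27 n_2=28 n_3=8  [Q]
∂1: piv[ai,ak,al,am,aq,ar,ax] rk=7  ker:ik,il,im,iq,ir,ix,kl,kq,kr,kx,lm,lq,lr,lx,mq,mr,mx,qr,qx,rx
∂2: piv[ail,aim,aiq,akq,akr,akx,alm,alq,amq,amr,aqr,aqx,arx,ikl,ikr,ilr,ilx,imx] rk=18  ker:ilm,ilq,imq,klr,kqr,kqx,krx,lmq,lmx,mqr
∂3: piv[ailm,ailq,aimq,akqr,akrx,almq,ilmx] rk=7  ker:ilmq
b_1=(27−7)−18=2

b_1=2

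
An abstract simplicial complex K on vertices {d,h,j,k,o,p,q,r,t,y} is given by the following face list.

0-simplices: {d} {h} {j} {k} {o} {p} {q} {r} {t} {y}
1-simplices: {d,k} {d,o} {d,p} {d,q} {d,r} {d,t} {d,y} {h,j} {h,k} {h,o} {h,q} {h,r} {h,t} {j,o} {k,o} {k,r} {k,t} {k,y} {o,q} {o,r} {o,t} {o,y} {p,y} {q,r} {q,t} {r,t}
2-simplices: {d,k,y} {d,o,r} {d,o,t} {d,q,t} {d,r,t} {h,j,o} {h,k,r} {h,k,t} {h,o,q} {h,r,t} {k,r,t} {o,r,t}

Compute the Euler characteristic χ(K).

χ(K)=-4

n_0=10 n_1=26 n_2=12
χ=+10−26+12=-4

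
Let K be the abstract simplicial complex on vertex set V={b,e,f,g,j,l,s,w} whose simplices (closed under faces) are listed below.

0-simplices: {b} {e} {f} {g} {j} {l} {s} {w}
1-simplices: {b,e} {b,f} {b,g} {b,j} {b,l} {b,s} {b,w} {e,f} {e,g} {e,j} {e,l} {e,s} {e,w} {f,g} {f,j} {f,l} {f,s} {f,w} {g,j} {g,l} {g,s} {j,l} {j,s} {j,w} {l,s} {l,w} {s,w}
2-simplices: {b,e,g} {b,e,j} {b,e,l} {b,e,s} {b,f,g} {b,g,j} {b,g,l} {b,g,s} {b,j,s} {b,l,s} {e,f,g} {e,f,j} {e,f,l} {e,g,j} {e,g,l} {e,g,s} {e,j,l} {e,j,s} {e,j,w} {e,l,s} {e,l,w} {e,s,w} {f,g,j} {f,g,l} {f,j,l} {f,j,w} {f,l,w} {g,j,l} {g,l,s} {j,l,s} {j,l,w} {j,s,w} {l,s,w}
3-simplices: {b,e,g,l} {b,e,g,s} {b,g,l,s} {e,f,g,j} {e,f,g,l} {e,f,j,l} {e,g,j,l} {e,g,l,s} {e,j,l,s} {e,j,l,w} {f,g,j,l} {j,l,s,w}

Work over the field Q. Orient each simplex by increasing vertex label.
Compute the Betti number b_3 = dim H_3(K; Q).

b_3=1

n_0=8 n_1=27 n_2=33 n_3=12  [Q]
∂1: piv[be,bf,bg,bj,bl,bs,bw] rk=7  ker:ef,eg,ej,el,es,ew,fg,fj,fl,fs,fw,gj,gl,gs,jl,js,jw,ls,lw,sw
∂2: piv[beg,bej,bel,bes,bfg,bgj,bgl,bgs,bjs,bls,efg,efj,efl,ejl,ejw,elw,esw,fjw] rk=18  ker:egj,egl,egs,ejs,els,fgj,fgl,fjl,flw,gjl,gls,jls,jlw,jsw,lsw
∂3: piv[begl,begs,bgls,efgj,efgl,efjl,egjl,egls,ejls,ejlw,jlsw] rk=11  ker:fgjl
b_3=(12−11)−0=1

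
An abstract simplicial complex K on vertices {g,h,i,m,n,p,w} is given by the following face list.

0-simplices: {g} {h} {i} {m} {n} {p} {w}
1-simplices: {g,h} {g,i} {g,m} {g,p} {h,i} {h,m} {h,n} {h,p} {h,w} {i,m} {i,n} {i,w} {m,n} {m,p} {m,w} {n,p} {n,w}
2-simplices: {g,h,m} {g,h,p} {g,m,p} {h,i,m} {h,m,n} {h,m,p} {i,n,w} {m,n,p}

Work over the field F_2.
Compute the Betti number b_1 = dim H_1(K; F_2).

n_0=7 n_1=17 n_2=8  [Z2]
∂1: piv[gh,gi,gm,gp,hn,hw] rk=6  ker:hi,hm,hp,im,in,iw,mn,mp,mw,np,nw
∂2: piv[ghm,ghp,gmp,him,hmn,inw,mnp] rk=7  ker:hmp
b_1=(17−6)−7=4

b_1=4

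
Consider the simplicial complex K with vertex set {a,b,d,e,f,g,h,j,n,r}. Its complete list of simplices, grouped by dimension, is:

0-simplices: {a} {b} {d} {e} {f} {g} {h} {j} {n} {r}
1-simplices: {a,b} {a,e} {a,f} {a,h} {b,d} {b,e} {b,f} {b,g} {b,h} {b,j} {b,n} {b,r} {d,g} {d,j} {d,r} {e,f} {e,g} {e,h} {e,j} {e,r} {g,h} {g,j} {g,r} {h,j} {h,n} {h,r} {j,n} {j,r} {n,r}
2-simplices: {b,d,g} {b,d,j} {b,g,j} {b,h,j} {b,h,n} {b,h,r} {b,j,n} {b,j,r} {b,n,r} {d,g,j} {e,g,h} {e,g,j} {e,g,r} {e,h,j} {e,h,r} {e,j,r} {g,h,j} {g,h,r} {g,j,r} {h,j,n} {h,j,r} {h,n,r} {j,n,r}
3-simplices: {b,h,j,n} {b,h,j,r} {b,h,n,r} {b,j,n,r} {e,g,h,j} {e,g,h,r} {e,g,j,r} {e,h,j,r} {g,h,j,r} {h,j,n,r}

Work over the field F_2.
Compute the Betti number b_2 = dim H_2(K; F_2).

b_2=1

n_0=10 n_1=29 n_2=23 n_3=10  [Z2]
∂1: piv[ab,ae,af,ah,bd,bg,bj,bn,br] rk=9  ker:be,bf,bh,dg,dj,dr,ef,eg,eh,ej,er,gh,gj,gr,hj,hn,hr,jn,jr,nr
∂2: piv[bdg,bdj,bgj,bhj,bhn,bhr,bjn,bjr,bnr,egh,egj,egr,ehj,ehr] rk=14  ker:dgj,ejr,ghj,ghr,gjr,hjn,hjr,hnr,jnr
∂3: piv[bhjn,bhjr,bhnr,bjnr,eghj,eghr,egjr,ehjr] rk=8  ker:ghjr,hjnr
b_2=(23−14)−8=1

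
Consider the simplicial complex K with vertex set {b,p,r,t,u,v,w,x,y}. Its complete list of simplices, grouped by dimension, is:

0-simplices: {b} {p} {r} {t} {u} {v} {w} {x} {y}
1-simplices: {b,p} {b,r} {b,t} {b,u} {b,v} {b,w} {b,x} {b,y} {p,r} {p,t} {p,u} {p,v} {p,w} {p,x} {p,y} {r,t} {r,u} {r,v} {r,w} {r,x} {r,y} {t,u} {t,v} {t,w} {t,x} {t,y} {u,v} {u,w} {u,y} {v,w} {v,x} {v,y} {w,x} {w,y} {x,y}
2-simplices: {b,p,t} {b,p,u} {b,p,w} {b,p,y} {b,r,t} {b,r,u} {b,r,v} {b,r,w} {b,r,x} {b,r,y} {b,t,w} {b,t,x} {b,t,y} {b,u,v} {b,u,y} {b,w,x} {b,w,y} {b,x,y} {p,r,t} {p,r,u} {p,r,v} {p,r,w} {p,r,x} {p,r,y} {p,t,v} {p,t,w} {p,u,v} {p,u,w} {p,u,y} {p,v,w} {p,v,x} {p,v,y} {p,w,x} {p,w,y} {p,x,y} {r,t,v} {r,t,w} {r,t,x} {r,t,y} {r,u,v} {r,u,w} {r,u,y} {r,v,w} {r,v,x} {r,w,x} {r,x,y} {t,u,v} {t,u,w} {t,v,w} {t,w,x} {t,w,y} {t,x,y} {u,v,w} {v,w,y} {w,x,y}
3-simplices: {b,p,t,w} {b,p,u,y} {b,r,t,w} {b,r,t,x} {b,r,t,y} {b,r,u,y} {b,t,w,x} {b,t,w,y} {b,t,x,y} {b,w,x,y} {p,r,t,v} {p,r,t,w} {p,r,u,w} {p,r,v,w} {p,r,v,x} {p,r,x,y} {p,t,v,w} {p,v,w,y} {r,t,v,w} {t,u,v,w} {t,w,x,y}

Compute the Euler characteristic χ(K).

χ(K)=8

n_0=9 n_1=35 n_2=55 n_3=21
χ=+9−35+55−21=8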